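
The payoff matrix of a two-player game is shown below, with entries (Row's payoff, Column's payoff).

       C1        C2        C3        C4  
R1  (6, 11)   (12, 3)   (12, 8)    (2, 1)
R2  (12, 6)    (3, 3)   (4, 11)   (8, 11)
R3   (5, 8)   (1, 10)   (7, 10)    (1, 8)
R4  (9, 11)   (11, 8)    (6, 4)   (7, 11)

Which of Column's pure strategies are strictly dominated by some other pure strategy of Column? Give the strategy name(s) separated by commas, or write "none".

none

C1: no other strategy beats it everywhere (C2 at R1 (11>3); C3 at R1 (11>8); C4 at R1 (11>1)).
C2: no other strategy beats it everywhere (C1 at R3 (10>8); C3 at R3 (10=10); C4 at R1 (3>1)).
Nothing dominates C3: C1 at R2 (11>6); C2 at R1 (8>3); C4 at R1 (8>1).
C4: no other strategy beats it everywhere (C1 at R2 (11>6); C2 at R2 (11>3); C3 at R2 (11=11)).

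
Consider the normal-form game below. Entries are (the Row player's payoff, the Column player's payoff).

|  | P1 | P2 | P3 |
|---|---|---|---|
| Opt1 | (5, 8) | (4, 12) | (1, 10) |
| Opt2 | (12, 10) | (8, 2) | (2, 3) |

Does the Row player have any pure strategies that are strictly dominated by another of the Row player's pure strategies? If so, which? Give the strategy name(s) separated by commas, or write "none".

Opt1

Opt1 is strictly dominated by Opt2 (P1: 12>5, P2: 8>4, P3: 2>1).
Nothing dominates Opt2: Opt1 at P1 (12>5).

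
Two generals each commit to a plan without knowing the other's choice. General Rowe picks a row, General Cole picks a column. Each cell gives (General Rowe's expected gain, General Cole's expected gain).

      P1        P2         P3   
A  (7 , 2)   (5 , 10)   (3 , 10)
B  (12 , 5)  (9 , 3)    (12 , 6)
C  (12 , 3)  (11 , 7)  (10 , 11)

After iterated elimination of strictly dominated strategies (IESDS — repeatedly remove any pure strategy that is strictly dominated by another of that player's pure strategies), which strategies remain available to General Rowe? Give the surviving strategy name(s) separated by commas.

B

General Rowe's strategy A is strictly dominated by B (P1: 12>7, P2: 9>5, P3: 12>3) and is removed.
General Cole's strategy P1 is strictly dominated by P3 (B: 6>5, C: 11>3) and is removed.
For General Cole, P3 strictly dominates P2 on the remaining rows (B: 6>3, C: 11>7); eliminate P2.
General Rowe's strategy C is strictly dominated by B (P3: 12>10) and is removed.
Among the remaining strategies, none is strictly dominated by another pure strategy of the same player, so the elimination stops.
Surviving strategies — General Rowe: {B}; General Cole: {P3}.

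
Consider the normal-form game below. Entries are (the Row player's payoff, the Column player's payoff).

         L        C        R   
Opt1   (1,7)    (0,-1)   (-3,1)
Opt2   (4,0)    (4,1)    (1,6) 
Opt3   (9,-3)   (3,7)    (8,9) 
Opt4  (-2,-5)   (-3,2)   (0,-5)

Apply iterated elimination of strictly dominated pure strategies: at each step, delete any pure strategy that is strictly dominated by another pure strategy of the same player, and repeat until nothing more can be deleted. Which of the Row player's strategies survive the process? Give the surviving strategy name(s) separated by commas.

Row Opt1 is eliminated: Opt2 beats it against every remaining column (L: 4>1, C: 4>0, R: 1>-3).
For the Row player, Opt2 strictly dominates Opt4 on the remaining columns (L: 4>-2, C: 4>-3, R: 1>0); eliminate Opt4.
The Column player's strategy L is strictly dominated by C (Opt2: 1>0, Opt3: 7>-3) and is removed.
Column C is eliminated: R beats it against every remaining row (Opt2: 6>1, Opt3: 9>7).
Row Opt2 is eliminated: Opt3 beats it against every remaining column (R: 8>1).
Among the remaining strategies, none is strictly dominated by another pure strategy of the same player, so the elimination stops.
Surviving strategies — the Row player: {Opt3}; the Column player: {R}.

Opt3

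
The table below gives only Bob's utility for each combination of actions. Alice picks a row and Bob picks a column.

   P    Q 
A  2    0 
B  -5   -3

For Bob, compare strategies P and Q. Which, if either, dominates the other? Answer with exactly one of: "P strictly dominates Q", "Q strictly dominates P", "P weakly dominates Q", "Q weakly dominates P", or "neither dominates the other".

neither dominates the other

Compare P to Q across each choice by Alice: A: 2>0, B: -5<-3.
P does better at A but worse at B; neither strategy dominates the other.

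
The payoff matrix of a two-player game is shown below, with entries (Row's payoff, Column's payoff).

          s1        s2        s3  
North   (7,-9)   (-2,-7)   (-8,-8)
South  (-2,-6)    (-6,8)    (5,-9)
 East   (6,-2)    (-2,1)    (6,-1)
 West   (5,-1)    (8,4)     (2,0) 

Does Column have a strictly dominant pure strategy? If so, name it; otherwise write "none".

s2

s2 vs s1: North: -7>-9, South: 8>-6, East: 1>-2, West: 4>-1.
s2 vs s3: North: -7>-8, South: 8>-9, East: 1>-1, West: 4>0.
s2 strictly beats every other strategy against every opponent action, so it is strictly dominant.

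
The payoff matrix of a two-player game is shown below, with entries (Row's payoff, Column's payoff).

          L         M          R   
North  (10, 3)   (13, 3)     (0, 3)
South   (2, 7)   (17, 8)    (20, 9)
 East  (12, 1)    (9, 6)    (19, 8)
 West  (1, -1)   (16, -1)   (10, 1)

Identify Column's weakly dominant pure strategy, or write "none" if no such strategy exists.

R

R vs L: North: 3=3, South: 9>7, East: 8>1, West: 1>-1.
R vs M: North: 3=3, South: 9>8, East: 8>6, West: 1>-1.
R is at least as good as every other strategy against every opponent action, so it is weakly dominant.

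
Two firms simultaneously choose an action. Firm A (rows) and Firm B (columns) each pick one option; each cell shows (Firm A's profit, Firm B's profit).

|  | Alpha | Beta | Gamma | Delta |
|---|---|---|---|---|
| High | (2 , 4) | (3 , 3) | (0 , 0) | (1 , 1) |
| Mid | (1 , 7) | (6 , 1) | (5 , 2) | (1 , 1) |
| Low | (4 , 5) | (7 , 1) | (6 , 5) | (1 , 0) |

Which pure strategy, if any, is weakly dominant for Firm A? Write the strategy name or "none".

Low

Low vs High: Alpha: 4>2, Beta: 7>3, Gamma: 6>0, Delta: 1=1.
Low vs Mid: Alpha: 4>1, Beta: 7>6, Gamma: 6>5, Delta: 1=1.
Low is at least as good as every other strategy against every opponent action, so it is weakly dominant.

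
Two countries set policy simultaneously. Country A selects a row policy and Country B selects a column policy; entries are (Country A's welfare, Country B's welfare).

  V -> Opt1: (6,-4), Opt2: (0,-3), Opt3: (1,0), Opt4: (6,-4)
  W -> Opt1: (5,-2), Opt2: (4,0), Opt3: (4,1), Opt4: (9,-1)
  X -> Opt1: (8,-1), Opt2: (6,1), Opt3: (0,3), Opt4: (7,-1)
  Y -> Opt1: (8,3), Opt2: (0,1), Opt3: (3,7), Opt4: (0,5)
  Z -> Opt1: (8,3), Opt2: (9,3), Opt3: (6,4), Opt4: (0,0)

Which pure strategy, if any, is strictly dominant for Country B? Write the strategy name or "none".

Opt3

Opt3 vs Opt1: V: 0>-4, W: 1>-2, X: 3>-1, Y: 7>3, Z: 4>3.
Opt3 vs Opt2: V: 0>-3, W: 1>0, X: 3>1, Y: 7>1, Z: 4>3.
Opt3 vs Opt4: V: 0>-4, W: 1>-1, X: 3>-1, Y: 7>5, Z: 4>0.
Opt3 strictly beats every other strategy against every opponent action, so it is strictly dominant.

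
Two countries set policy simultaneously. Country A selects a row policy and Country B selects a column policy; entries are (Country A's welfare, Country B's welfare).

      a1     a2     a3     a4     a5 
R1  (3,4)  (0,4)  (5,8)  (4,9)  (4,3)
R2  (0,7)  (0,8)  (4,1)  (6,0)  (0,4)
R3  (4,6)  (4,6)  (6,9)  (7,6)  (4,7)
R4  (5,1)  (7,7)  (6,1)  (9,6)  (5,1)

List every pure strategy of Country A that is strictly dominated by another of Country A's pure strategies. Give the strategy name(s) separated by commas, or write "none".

R1 is strictly dominated by R4 (a1: 5>3, a2: 7>0, a3: 6>5, a4: 9>4, a5: 5>4).
R2: dominated, since R3 does at least as well everywhere (a1: 4>0, a2: 4>0, a3: 6>4, a4: 7>6, a5: 4>0).
R3 is not dominated — it holds its own against R1 at a1 (4>3); R2 at a1 (4>0); R4 at a3 (6=6).
Nothing dominates R4: R1 at a1 (5>3); R2 at a1 (5>0); R3 at a1 (5>4).

R1, R2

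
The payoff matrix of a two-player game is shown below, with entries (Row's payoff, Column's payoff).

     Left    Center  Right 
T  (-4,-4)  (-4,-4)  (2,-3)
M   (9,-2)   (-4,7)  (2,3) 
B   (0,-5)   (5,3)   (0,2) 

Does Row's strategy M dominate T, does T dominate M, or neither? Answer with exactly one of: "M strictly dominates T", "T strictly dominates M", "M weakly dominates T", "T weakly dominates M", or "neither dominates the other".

M weakly dominates T

Compare M to T across each opponent action: Left: 9>-4, Center: -4=-4, Right: 2=2.
M is at least as good everywhere and strictly better somewhere (tied only at Center, Right), so M weakly but not strictly dominates T.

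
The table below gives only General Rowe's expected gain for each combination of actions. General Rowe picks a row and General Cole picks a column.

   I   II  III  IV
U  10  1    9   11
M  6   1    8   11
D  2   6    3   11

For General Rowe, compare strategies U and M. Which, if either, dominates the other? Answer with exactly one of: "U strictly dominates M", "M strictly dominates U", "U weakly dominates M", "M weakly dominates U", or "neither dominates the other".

U weakly dominates M

Compare U to M across each choice by General Cole: I: 10>6, II: 1=1, III: 9>8, IV: 11=11.
U is at least as good everywhere and strictly better somewhere (tied only at II, IV), so U weakly but not strictly dominates M.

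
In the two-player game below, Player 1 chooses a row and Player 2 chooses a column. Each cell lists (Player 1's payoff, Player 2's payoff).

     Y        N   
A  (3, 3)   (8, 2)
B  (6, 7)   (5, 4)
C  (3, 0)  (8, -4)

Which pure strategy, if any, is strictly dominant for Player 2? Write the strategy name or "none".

Y vs N: A: 3>2, B: 7>4, C: 0>-4.
Y strictly beats every other strategy against every opponent action, so it is strictly dominant.

Y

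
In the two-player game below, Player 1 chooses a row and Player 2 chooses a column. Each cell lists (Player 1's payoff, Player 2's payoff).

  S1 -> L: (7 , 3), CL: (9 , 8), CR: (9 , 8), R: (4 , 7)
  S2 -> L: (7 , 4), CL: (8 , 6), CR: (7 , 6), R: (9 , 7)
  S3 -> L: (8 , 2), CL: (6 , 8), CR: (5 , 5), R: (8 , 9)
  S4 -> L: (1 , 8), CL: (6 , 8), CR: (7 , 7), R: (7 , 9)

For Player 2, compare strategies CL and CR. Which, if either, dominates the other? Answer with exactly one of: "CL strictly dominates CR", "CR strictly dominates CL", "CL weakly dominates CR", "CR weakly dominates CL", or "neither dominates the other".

CL weakly dominates CR

CL's payoffs vs CR's, by Player 1's action — S1: 8=8, S2: 6=6, S3: 8>5, S4: 8>7.
CL is at least as good everywhere and strictly better somewhere (tied only at S1, S2), so CL weakly but not strictly dominates CR.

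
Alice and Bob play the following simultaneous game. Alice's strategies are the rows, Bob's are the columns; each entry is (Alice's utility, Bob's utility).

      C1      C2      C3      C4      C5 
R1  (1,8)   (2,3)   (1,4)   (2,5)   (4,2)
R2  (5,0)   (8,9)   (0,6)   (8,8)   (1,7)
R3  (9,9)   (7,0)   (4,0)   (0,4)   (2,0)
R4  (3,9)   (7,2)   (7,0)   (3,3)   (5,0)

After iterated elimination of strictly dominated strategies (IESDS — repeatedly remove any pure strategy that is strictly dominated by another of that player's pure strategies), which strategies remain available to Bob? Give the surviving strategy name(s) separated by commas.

C1, C2, C4

Alice's strategy R1 is strictly dominated by R4 (C1: 3>1, C2: 7>2, C3: 7>1, C4: 3>2, C5: 5>4) and is removed.
Bob's strategy C3 is strictly dominated by C4 (R2: 8>6, R3: 4>0, R4: 3>0) and is removed.
For Bob, C4 strictly dominates C5 on the remaining rows (R2: 8>7, R3: 4>0, R4: 3>0); eliminate C5.
For Alice, R2 strictly dominates R4 on the remaining columns (C1: 5>3, C2: 8>7, C4: 8>3); eliminate R4.
Among the remaining strategies, none is strictly dominated by another pure strategy of the same player, so the elimination stops.
Surviving strategies — Alice: {R2, R3}; Bob: {C1, C2, C4}.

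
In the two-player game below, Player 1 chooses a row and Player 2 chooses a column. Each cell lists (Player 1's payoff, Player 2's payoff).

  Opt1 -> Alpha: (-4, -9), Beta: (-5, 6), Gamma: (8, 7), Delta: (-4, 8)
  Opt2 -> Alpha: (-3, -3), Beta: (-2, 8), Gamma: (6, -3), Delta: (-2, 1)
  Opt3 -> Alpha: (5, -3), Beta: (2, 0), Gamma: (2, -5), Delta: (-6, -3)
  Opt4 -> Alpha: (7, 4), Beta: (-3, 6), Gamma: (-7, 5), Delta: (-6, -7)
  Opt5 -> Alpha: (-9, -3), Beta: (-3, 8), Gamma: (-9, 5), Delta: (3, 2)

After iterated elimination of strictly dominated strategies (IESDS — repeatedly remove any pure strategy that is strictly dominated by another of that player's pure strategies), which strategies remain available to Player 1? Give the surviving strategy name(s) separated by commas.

Column Alpha is eliminated: Beta beats it against every remaining row (Opt1: 6>-9, Opt2: 8>-3, Opt3: 0>-3, Opt4: 6>4, Opt5: 8>-3).
Row Opt4 is eliminated: Opt2 beats it against every remaining column (Beta: -2>-3, Gamma: 6>-7, Delta: -2>-6).
Among the remaining strategies, none is strictly dominated by another pure strategy of the same player, so the elimination stops.
Surviving strategies — Player 1: {Opt1, Opt2, Opt3, Opt5}; Player 2: {Beta, Gamma, Delta}.

Opt1, Opt2, Opt3, Opt5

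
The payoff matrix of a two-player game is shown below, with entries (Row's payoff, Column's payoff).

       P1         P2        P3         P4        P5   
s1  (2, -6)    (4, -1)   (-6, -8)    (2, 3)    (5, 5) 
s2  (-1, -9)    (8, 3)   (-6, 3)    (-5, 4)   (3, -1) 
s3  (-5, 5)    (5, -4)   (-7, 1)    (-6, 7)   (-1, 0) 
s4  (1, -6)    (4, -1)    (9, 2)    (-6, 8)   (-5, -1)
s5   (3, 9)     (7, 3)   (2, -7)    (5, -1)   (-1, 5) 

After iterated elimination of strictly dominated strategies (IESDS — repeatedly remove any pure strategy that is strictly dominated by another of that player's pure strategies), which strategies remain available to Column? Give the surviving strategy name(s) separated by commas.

Row's strategy s3 is strictly dominated by s2 (P1: -1>-5, P2: 8>5, P3: -6>-7, P4: -5>-6, P5: 3>-1) and is removed.
Column P3 is eliminated: P4 beats it against every remaining row (s1: 3>-8, s2: 4>3, s4: 8>2, s5: -1>-7).
For Row, s5 strictly dominates s4 on the remaining columns (P1: 3>1, P2: 7>4, P4: 5>-6, P5: -1>-5); eliminate s4.
Among the remaining strategies, none is strictly dominated by another pure strategy of the same player, so the elimination stops.
Surviving strategies — Row: {s1, s2, s5}; Column: {P1, P2, P4, P5}.

P1, P2, P4, P5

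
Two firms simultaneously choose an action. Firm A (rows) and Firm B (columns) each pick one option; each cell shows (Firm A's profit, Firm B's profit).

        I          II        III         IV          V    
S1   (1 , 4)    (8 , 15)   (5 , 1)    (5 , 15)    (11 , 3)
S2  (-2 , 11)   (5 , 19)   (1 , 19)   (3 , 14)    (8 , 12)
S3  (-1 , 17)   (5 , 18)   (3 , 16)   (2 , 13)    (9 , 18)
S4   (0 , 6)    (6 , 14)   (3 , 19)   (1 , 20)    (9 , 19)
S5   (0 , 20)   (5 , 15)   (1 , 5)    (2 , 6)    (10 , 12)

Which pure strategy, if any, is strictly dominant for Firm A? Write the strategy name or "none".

S1 vs S2: I: 1>-2, II: 8>5, III: 5>1, IV: 5>3, V: 11>8.
S1 vs S3: I: 1>-1, II: 8>5, III: 5>3, IV: 5>2, V: 11>9.
S1 vs S4: I: 1>0, II: 8>6, III: 5>3, IV: 5>1, V: 11>9.
S1 vs S5: I: 1>0, II: 8>5, III: 5>1, IV: 5>2, V: 11>10.
S1 strictly beats every other strategy against every opponent action, so it is strictly dominant.

S1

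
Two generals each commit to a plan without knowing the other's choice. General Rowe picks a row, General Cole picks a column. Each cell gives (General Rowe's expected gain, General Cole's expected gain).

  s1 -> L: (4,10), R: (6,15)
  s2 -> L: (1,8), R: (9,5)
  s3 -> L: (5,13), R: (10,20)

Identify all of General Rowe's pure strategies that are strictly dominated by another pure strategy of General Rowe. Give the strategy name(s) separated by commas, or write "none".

s1, s2

s3 strictly dominates s1 — L: 5>4, R: 10>6.
s2: dominated, since s3 does at least as well everywhere (L: 5>1, R: 10>9).
Nothing dominates s3: s1 at L (5>4); s2 at L (5>1).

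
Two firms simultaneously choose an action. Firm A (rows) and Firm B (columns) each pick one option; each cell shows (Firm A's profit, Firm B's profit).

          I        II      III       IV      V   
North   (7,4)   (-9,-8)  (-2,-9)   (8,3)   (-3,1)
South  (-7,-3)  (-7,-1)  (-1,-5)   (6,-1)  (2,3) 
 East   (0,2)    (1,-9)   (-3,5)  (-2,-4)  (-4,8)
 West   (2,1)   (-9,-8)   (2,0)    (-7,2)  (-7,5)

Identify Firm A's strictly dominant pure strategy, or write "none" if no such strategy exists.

North fails to dominate South at II (-9<-7).
South fails to dominate North at I (-7<7).
East fails to dominate North at I (0<7).
West fails to dominate North at I (2<7).
No single strategy dominates all the others.

none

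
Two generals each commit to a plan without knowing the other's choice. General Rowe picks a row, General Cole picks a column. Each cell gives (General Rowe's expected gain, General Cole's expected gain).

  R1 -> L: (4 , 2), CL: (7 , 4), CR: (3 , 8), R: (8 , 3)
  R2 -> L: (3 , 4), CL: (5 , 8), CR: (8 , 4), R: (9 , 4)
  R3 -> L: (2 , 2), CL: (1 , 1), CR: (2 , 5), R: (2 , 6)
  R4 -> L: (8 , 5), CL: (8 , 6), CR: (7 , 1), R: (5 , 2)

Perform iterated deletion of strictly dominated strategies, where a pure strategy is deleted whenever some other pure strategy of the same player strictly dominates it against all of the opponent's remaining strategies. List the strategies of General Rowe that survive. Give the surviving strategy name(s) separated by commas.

For General Rowe, R1 strictly dominates R3 on the remaining columns (L: 4>2, CL: 7>1, CR: 3>2, R: 8>2); eliminate R3.
General Cole's strategy L is strictly dominated by CL (R1: 4>2, R2: 8>4, R4: 6>5) and is removed.
Column R is eliminated: CL beats it against every remaining row (R1: 4>3, R2: 8>4, R4: 6>2).
Row R1 is eliminated: R4 beats it against every remaining column (CL: 8>7, CR: 7>3).
Column CR is eliminated: CL beats it against every remaining row (R2: 8>4, R4: 6>1).
General Rowe's strategy R2 is strictly dominated by R4 (CL: 8>5) and is removed.
Among the remaining strategies, none is strictly dominated by another pure strategy of the same player, so the elimination stops.
Surviving strategies — General Rowe: {R4}; General Cole: {CL}.

R4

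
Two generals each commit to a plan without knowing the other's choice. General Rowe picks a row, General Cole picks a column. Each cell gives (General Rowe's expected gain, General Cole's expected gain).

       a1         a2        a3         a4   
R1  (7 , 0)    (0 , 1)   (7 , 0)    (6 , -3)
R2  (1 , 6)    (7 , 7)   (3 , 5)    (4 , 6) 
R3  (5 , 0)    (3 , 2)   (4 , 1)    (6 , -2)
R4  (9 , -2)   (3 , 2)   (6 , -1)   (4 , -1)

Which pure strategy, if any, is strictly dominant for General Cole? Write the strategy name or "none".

a2 vs a1: R1: 1>0, R2: 7>6, R3: 2>0, R4: 2>-2.
a2 vs a3: R1: 1>0, R2: 7>5, R3: 2>1, R4: 2>-1.
a2 vs a4: R1: 1>-3, R2: 7>6, R3: 2>-2, R4: 2>-1.
a2 strictly beats every other strategy against every opponent action, so it is strictly dominant.

a2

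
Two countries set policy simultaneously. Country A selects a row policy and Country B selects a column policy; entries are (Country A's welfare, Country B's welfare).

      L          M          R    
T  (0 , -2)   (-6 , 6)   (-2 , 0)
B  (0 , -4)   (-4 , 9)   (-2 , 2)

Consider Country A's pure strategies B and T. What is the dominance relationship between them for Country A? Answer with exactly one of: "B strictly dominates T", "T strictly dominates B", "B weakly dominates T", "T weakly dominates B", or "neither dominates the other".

B weakly dominates T

B's payoffs vs T's, by Country B's action — L: 0=0, M: -4>-6, R: -2=-2.
B is at least as good everywhere and strictly better somewhere (tied only at L, R), so B weakly but not strictly dominates T.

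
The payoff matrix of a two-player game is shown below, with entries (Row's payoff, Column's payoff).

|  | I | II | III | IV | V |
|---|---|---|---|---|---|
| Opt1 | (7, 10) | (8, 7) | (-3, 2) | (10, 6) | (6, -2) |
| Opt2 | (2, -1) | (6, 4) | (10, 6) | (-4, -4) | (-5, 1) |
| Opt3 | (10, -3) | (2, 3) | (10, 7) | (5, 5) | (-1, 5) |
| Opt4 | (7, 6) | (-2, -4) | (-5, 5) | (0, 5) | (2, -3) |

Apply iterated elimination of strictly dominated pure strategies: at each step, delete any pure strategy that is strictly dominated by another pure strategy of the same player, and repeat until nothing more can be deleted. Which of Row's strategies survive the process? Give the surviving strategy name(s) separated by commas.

Column's strategy V is strictly dominated by III (Opt1: 2>-2, Opt2: 6>1, Opt3: 7>5, Opt4: 5>-3) and is removed.
Row Opt4 is eliminated: Opt3 beats it against every remaining column (I: 10>7, II: 2>-2, III: 10>-5, IV: 5>0).
Among the remaining strategies, none is strictly dominated by another pure strategy of the same player, so the elimination stops.
Surviving strategies — Row: {Opt1, Opt2, Opt3}; Column: {I, II, III, IV}.

Opt1, Opt2, Opt3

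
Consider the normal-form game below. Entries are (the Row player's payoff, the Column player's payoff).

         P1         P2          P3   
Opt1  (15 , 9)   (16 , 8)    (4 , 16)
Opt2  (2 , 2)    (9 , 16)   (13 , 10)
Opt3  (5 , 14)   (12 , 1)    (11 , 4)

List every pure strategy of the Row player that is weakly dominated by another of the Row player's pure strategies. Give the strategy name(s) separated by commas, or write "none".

Opt1: no other strategy beats it everywhere (Opt2 at P1 (15>2); Opt3 at P1 (15>5)).
Opt2 is not dominated — it holds its own against Opt1 at P3 (13>4); Opt3 at P3 (13>11).
Opt3 is not dominated — it holds its own against Opt1 at P3 (11>4); Opt2 at P1 (5>2).

none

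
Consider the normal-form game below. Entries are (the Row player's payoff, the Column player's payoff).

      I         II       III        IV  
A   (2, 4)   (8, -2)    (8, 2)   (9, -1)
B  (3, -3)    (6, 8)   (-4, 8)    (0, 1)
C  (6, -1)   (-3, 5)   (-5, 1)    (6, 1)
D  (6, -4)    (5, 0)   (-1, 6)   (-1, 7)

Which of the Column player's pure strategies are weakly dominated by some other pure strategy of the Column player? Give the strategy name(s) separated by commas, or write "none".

I is not dominated — it holds its own against II at A (4>-2); III at A (4>2); IV at A (4>-1).
Nothing dominates II: I at B (8>-3); III at C (5>1); IV at B (8>1).
III: no other strategy beats it everywhere (I at B (8>-3); II at A (2>-2); IV at A (2>-1)).
IV is not dominated — it holds its own against I at B (1>-3); II at A (-1>-2); III at D (7>6).

none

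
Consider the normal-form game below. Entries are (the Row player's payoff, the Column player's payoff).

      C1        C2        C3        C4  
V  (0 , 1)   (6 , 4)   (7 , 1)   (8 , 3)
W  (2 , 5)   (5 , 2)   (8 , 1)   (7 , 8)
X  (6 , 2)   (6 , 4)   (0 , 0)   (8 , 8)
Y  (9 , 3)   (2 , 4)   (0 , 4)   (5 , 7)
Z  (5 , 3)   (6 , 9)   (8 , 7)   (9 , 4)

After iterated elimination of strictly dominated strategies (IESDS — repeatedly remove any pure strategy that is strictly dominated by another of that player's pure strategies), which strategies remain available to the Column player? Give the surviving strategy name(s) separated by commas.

C2, C4

The Column player's strategy C1 is strictly dominated by C4 (V: 3>1, W: 8>5, X: 8>2, Y: 7>3, Z: 4>3) and is removed.
Row Y is eliminated: V beats it against every remaining column (C2: 6>2, C3: 7>0, C4: 8>5).
For the Column player, C2 strictly dominates C3 on the remaining rows (V: 4>1, W: 2>1, X: 4>0, Z: 9>7); eliminate C3.
Row W is eliminated: V beats it against every remaining column (C2: 6>5, C4: 8>7).
Among the remaining strategies, none is strictly dominated by another pure strategy of the same player, so the elimination stops.
Surviving strategies — the Row player: {V, X, Z}; the Column player: {C2, C4}.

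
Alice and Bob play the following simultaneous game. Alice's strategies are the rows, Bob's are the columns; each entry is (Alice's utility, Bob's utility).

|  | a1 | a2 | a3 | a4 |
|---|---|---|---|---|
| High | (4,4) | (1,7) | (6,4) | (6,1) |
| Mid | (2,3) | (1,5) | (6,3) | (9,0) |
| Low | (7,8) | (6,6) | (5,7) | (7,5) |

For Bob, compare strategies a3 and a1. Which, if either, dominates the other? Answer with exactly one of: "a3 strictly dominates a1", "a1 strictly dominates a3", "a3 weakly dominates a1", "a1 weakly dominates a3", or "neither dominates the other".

a1 weakly dominates a3

Compare a3 to a1 across each choice by Alice: High: 4=4, Mid: 3=3, Low: 7<8.
a1 is at least as good everywhere and strictly better somewhere (tied at High, Mid), so a1 weakly dominates a3.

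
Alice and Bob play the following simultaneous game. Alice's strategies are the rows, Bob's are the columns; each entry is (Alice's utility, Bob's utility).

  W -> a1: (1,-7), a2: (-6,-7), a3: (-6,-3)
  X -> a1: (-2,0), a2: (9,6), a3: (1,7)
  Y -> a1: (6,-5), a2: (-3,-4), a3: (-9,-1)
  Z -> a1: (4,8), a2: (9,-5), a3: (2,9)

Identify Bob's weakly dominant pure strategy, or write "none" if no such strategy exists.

a3 vs a1: W: -3>-7, X: 7>0, Y: -1>-5, Z: 9>8.
a3 vs a2: W: -3>-7, X: 7>6, Y: -1>-4, Z: 9>-5.
a3 is at least as good as every other strategy against every opponent action, so it is weakly dominant.

a3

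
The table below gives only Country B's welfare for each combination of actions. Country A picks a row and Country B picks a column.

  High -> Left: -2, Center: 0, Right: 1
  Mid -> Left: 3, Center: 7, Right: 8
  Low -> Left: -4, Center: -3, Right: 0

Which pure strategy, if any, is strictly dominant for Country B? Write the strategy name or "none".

Right vs Left: High: 1>-2, Mid: 8>3, Low: 0>-4.
Right vs Center: High: 1>0, Mid: 8>7, Low: 0>-3.
Right strictly beats every other strategy against every opponent action, so it is strictly dominant.

Right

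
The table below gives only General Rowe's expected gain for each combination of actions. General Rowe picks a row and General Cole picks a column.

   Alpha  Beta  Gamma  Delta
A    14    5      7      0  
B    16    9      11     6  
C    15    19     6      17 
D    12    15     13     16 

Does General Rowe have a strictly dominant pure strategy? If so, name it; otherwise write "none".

A fails to dominate B at Alpha (14<16).
B fails to dominate C at Beta (9<19).
C fails to dominate A at Gamma (6<7).
D fails to dominate A at Alpha (12<14).
No single strategy dominates all the others.

none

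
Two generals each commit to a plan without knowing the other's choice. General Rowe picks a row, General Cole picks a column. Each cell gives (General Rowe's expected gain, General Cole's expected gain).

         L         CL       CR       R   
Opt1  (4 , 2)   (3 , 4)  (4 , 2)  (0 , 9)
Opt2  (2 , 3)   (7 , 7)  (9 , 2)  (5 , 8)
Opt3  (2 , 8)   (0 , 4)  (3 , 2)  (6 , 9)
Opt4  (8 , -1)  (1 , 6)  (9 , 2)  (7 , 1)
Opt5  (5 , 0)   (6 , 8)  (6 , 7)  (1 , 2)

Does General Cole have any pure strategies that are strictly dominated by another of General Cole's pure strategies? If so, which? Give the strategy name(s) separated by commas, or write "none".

R strictly dominates L — Opt1: 9>2, Opt2: 8>3, Opt3: 9>8, Opt4: 1>-1, Opt5: 2>0.
CL: no other strategy beats it everywhere (L at Opt1 (4>2); CR at Opt1 (4>2); R at Opt4 (6>1)).
CR is strictly dominated by CL (Opt1: 4>2, Opt2: 7>2, Opt3: 4>2, Opt4: 6>2, Opt5: 8>7).
R: no other strategy beats it everywhere (L at Opt1 (9>2); CL at Opt1 (9>4); CR at Opt1 (9>2)).

L, CR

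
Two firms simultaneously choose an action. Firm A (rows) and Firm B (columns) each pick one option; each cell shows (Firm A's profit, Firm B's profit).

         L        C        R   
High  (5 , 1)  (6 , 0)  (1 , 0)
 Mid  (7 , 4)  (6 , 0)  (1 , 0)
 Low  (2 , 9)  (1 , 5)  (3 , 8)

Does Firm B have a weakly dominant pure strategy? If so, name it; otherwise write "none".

L

L vs C: High: 1>0, Mid: 4>0, Low: 9>5.
L vs R: High: 1>0, Mid: 4>0, Low: 9>8.
L is at least as good as every other strategy against every opponent action, so it is weakly dominant.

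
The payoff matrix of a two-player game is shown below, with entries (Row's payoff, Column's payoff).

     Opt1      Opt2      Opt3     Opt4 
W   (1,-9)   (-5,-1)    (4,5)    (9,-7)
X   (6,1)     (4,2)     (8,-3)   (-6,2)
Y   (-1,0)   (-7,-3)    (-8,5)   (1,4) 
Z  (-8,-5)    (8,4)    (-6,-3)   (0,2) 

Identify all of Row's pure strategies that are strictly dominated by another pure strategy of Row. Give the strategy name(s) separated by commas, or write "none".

W is not dominated — it holds its own against X at Opt4 (9>-6); Y at Opt1 (1>-1); Z at Opt1 (1>-8).
X: no other strategy beats it everywhere (W at Opt1 (6>1); Y at Opt1 (6>-1); Z at Opt1 (6>-8)).
Y is strictly dominated by W (Opt1: 1>-1, Opt2: -5>-7, Opt3: 4>-8, Opt4: 9>1).
Nothing dominates Z: W at Opt2 (8>-5); X at Opt2 (8>4); Y at Opt2 (8>-7).

Y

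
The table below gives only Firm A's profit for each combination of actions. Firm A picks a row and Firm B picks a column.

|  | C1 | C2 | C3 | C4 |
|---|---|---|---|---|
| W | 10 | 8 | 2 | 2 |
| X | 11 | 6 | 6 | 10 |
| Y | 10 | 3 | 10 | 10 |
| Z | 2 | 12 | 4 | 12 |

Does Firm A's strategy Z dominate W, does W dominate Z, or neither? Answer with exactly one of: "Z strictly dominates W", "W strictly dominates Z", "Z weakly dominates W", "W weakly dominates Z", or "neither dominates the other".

Z's payoffs vs W's, by Firm B's action — C1: 2<10, C2: 12>8, C3: 4>2, C4: 12>2.
Z does better at C2, C3, C4 but worse at C1; neither strategy dominates the other.

neither dominates the other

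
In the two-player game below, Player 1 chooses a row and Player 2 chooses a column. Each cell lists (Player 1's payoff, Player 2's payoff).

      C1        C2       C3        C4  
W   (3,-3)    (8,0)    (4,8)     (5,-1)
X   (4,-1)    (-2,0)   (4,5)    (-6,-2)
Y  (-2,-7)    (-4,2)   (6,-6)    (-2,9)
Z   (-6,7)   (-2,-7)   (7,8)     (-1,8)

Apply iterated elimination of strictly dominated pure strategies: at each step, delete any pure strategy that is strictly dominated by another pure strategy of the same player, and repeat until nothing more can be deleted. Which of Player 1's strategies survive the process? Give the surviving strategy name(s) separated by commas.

Column C1 is eliminated: C3 beats it against every remaining row (W: 8>-3, X: 5>-1, Y: -6>-7, Z: 8>7).
Row Y is eliminated: Z beats it against every remaining column (C2: -2>-4, C3: 7>6, C4: -1>-2).
Column C2 is eliminated: C3 beats it against every remaining row (W: 8>0, X: 5>0, Z: 8>-7).
For Player 1, Z strictly dominates X on the remaining columns (C3: 7>4, C4: -1>-6); eliminate X.
Among the remaining strategies, none is strictly dominated by another pure strategy of the same player, so the elimination stops.
Surviving strategies — Player 1: {W, Z}; Player 2: {C3, C4}.

W, Z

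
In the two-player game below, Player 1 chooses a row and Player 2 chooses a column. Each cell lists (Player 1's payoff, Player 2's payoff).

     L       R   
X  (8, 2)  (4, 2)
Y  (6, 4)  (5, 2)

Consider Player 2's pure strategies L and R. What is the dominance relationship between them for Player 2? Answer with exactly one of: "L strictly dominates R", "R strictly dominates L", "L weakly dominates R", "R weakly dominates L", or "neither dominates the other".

Compare L to R across each opponent action: X: 2=2, Y: 4>2.
L is at least as good everywhere and strictly better somewhere (tied only at X), so L weakly but not strictly dominates R.

L weakly dominates R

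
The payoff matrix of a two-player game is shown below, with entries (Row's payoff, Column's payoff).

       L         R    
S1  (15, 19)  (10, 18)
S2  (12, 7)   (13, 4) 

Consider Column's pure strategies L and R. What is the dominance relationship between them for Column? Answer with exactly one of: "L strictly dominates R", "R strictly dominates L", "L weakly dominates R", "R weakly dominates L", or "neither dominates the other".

L's payoffs vs R's, by Row's action — S1: 19>18, S2: 7>4.
Every comparison favours L, so L strictly dominates R.

L strictly dominates R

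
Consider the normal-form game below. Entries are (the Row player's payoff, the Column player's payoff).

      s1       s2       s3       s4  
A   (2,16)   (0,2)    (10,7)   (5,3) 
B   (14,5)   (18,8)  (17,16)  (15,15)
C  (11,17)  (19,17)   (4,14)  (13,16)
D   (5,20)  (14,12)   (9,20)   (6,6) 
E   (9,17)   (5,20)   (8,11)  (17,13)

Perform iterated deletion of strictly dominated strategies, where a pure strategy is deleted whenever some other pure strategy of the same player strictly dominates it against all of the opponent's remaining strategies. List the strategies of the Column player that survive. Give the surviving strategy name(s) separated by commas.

For the Row player, B strictly dominates A on the remaining columns (s1: 14>2, s2: 18>0, s3: 17>10, s4: 15>5); eliminate A.
For the Row player, B strictly dominates D on the remaining columns (s1: 14>5, s2: 18>14, s3: 17>9, s4: 15>6); eliminate D.
Among the remaining strategies, none is strictly dominated by another pure strategy of the same player, so the elimination stops.
Surviving strategies — the Row player: {B, C, E}; the Column player: {s1, s2, s3, s4}.

s1, s2, s3, s4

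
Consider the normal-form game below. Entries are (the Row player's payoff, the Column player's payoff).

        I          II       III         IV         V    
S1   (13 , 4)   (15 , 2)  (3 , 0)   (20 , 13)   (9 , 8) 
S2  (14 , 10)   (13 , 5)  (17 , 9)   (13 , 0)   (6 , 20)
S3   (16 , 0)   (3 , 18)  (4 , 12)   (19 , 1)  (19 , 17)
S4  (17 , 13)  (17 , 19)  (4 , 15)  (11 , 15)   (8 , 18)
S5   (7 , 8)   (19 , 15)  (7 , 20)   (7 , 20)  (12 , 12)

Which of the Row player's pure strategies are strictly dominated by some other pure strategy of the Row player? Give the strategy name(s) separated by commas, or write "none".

none

S1 is not dominated — it holds its own against S2 at II (15>13); S3 at II (15>3); S4 at IV (20>11); S5 at I (13>7).
S2: no other strategy beats it everywhere (S1 at I (14>13); S3 at II (13>3); S4 at III (17>4); S5 at I (14>7)).
S3: no other strategy beats it everywhere (S1 at I (16>13); S2 at I (16>14); S4 at III (4=4); S5 at I (16>7)).
Nothing dominates S4: S1 at I (17>13); S2 at I (17>14); S3 at I (17>16); S5 at I (17>7).
S5 is not dominated — it holds its own against S1 at II (19>15); S2 at II (19>13); S3 at II (19>3); S4 at II (19>17).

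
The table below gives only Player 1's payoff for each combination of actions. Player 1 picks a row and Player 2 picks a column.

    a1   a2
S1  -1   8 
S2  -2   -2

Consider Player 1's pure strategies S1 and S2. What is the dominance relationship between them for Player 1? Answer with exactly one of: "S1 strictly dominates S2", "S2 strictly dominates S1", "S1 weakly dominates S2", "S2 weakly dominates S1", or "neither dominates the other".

S1's payoffs vs S2's, by Player 2's action — a1: -1>-2, a2: 8>-2.
Every comparison favours S1, so S1 strictly dominates S2.

S1 strictly dominates S2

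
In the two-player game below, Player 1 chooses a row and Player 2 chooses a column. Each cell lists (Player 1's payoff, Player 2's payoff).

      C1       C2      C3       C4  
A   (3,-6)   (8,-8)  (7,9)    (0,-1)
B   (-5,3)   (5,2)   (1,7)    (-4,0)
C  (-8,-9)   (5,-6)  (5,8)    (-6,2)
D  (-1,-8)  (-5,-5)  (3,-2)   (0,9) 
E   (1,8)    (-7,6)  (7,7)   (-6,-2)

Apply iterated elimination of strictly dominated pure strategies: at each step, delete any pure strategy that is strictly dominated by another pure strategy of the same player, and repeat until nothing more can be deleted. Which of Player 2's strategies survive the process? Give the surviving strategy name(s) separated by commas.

C1, C3, C4

Player 1's strategy B is strictly dominated by A (C1: 3>-5, C2: 8>5, C3: 7>1, C4: 0>-4) and is removed.
Player 1's strategy C is strictly dominated by A (C1: 3>-8, C2: 8>5, C3: 7>5, C4: 0>-6) and is removed.
Player 2's strategy C2 is strictly dominated by C3 (A: 9>-8, D: -2>-5, E: 7>6) and is removed.
Among the remaining strategies, none is strictly dominated by another pure strategy of the same player, so the elimination stops.
Surviving strategies — Player 1: {A, D, E}; Player 2: {C1, C3, C4}.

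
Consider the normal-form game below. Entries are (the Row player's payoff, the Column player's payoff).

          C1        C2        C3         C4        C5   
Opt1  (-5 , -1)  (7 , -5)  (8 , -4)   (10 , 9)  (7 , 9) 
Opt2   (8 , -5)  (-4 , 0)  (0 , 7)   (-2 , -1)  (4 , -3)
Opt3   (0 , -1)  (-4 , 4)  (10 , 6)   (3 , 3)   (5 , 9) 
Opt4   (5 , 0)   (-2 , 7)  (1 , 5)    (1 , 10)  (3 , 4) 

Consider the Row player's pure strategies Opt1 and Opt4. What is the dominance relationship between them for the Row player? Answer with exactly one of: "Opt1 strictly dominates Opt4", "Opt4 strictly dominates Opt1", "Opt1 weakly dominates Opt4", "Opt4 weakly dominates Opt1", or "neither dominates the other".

Compare Opt1 to Opt4 across each opponent action: C1: -5<5, C2: 7>-2, C3: 8>1, C4: 10>1, C5: 7>3.
Opt1 does better at C2, C3, C4, C5 but worse at C1; neither strategy dominates the other.

neither dominates the other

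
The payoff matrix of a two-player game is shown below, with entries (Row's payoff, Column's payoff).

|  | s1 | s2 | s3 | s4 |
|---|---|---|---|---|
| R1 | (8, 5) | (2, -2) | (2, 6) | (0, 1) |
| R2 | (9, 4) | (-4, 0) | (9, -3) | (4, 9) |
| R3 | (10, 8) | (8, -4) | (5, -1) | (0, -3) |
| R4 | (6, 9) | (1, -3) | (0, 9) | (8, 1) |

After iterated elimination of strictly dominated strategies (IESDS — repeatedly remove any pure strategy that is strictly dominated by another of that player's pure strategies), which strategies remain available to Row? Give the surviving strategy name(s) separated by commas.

Column s2 is eliminated: s1 beats it against every remaining row (R1: 5>-2, R2: 4>0, R3: 8>-4, R4: 9>-3).
For Row, R2 strictly dominates R1 on the remaining columns (s1: 9>8, s3: 9>2, s4: 4>0); eliminate R1.
Among the remaining strategies, none is strictly dominated by another pure strategy of the same player, so the elimination stops.
Surviving strategies — Row: {R2, R3, R4}; Column: {s1, s3, s4}.

R2, R3, R4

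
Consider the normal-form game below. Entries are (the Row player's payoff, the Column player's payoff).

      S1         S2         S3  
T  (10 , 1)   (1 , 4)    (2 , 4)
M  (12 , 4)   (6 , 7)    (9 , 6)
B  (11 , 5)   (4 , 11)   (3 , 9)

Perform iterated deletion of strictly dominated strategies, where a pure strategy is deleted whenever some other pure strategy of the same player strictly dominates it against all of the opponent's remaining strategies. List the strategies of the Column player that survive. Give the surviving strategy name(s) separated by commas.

Row T is eliminated: M beats it against every remaining column (S1: 12>10, S2: 6>1, S3: 9>2).
The Row player's strategy B is strictly dominated by M (S1: 12>11, S2: 6>4, S3: 9>3) and is removed.
For the Column player, S2 strictly dominates S1 on the remaining rows (M: 7>4); eliminate S1.
For the Column player, S2 strictly dominates S3 on the remaining rows (M: 7>6); eliminate S3.
Among the remaining strategies, none is strictly dominated by another pure strategy of the same player, so the elimination stops.
Surviving strategies — the Row player: {M}; the Column player: {S2}.

S2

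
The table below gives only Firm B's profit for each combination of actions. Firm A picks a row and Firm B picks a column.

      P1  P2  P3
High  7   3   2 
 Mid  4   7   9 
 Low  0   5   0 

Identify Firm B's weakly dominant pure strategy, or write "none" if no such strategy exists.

none

P1 fails to dominate P2 at Mid (4<7).
P2 fails to dominate P1 at High (3<7).
P3 fails to dominate P1 at High (2<7).
No single strategy dominates all the others.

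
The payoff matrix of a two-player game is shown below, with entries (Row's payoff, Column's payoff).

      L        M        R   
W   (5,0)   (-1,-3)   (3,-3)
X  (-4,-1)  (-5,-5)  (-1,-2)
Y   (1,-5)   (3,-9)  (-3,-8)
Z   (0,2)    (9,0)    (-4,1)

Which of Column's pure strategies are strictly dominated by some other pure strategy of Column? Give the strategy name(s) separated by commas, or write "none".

L: no other strategy beats it everywhere (M at W (0>-3); R at W (0>-3)).
M: dominated, since L does at least as well everywhere (W: 0>-3, X: -1>-5, Y: -5>-9, Z: 2>0).
R: dominated, since L does at least as well everywhere (W: 0>-3, X: -1>-2, Y: -5>-8, Z: 2>1).

M, R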